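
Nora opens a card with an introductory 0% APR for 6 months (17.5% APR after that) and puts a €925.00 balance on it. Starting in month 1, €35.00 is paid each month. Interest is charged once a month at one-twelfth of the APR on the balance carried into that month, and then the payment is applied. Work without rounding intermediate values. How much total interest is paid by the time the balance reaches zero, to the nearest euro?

€140

Promo months 1–6 at r₀ = 0%/12 = 0; months 7+ at r₁ = 17.5%/12 = 0.0145833.
After month 6 (no interest yet): B = €925.00 − 6·€35.00 = €715.00.
Then at r₁ with €35.00/mo: n₂ = −ln(1 − r₁·B/P)/ln(1+r₁) ≈ 24.43 → 25 more payments.
Total paid = 30·€35.00 + €15.12 = €1,065.12; interest = €1,065.12 − €925.00 = €140.12.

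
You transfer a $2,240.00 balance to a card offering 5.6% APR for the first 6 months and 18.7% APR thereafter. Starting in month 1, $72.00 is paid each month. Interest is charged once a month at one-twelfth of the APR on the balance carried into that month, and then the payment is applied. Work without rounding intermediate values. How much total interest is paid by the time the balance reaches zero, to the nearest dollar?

Promo months 1–6 at r₀ = 5.6%/12 = 0.00466667; months 7+ at r₁ = 18.7%/12 = 0.0155833.
After month 6: iterate B ← B·(1+r₀) − $72.00 for 6 months → $1,866.38.
Then at r₁ with $72.00/mo: n₂ = −ln(1 − r₁·B/P)/ln(1+r₁) ≈ 33.46 → 34 more payments.
Total paid = 39·$72.00 + $33.42 = $2,841.42; interest = $2,841.42 − $2,240.00 = $601.42.

$601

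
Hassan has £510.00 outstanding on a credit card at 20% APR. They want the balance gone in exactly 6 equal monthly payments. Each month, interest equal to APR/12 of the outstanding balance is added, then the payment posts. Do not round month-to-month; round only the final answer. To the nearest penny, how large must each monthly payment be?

£90.03

Monthly rate r = 20%/12 = 1.66667% = 0.0166667.
Level-payment amortization: P = B₀·r / (1 − (1+r)^(−n)) = 510.00·0.0166667 / (1 − 1.01667^(−6)).
Denominator 1 − (1+r)^(−6) = 0.0944165182.
P = 8.5 / 0.0944165182 ≈ 90.03.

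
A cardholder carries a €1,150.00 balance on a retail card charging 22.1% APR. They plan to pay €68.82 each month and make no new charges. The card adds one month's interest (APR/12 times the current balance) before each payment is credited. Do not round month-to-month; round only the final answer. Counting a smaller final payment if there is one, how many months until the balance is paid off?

21 months

Monthly rate r = 22.1%/12 = 1.84167% = 0.0184167.
Recurrence: B ← B·(1+r) − €68.82.
Month 1: interest €21.18; balance after payment €1,102.36.
Month 2: interest €20.30; balance after payment €1,053.84.
Closed form: n = −ln(1 − rB₀/P)/ln(1+r) = −ln(0.69225)/ln(1.01842) ≈ 20.155, so the balance reaches zero during payment 21.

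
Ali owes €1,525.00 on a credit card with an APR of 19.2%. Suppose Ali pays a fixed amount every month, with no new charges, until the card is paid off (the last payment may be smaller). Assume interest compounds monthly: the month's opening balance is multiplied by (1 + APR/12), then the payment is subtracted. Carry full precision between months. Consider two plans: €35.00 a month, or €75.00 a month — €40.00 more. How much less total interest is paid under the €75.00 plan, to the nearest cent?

€774.34

Monthly rate r = 19.2%/12 = 1.6% = 0.016.
At €35.00/mo: n = ⌈−ln(1 − rB₀/P)/ln(1+r)⌉ = 76 payments (last €8.86); total interest = total paid − €1,525.00 = €1,108.86.
At €75.00/mo: 25 payments (last €59.52); total interest €334.52.
Interest saved = €1,108.86 − €334.52 = €774.34.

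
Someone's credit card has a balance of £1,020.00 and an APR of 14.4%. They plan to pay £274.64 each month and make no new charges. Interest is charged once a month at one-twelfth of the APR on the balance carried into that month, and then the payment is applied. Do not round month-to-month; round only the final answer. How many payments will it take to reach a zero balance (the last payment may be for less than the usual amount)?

4 months

Monthly rate r = 14.4%/12 = 1.2% = 0.012.
Recurrence: B ← B·(1+r) − £274.64.
Month 1: interest £12.24; balance after payment £757.60.
Month 2: interest £9.09; balance after payment £492.05.
Month 3: interest £5.90; balance after payment £223.32.
Month 4: interest £2.68; balance after payment £0.00.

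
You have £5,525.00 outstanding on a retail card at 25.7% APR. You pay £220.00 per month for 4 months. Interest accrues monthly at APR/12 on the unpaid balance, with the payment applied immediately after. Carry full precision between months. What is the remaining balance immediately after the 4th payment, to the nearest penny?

£5,105.06

Monthly rate r = 25.7%/12 = 2.14167% = 0.0214167.
Each month: B ← B·(1+r) − £220.00.
Month 1: interest £118.33; balance after payment £5,423.33.
Month 2: interest £116.15; balance after payment £5,319.48.
Month 3: interest £113.93; balance after payment £5,213.40.
Month 4: interest £111.65; balance after payment £5,105.06.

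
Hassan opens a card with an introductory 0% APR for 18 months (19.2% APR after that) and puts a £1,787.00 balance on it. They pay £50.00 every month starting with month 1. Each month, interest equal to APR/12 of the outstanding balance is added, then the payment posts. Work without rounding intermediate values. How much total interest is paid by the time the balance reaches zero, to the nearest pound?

Promo months 1–18 at r₀ = 0%/12 = 0; months 19+ at r₁ = 19.2%/12 = 0.016.
After month 18 (no interest yet): B = £1,787.00 − 18·£50.00 = £887.00.
Then at r₁ with £50.00/mo: n₂ = −ln(1 − r₁·B/P)/ln(1+r₁) ≈ 21.03 → 22 more payments.
Total paid = 39·£50.00 + £1.62 = £1,951.62; interest = £1,951.62 − £1,787.00 = £164.62.

£165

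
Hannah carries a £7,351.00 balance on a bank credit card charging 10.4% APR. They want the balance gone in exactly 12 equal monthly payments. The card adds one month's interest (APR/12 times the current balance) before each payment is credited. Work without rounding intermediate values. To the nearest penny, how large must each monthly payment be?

Monthly rate r = 10.4%/12 = 0.866667% = 0.00866667.
Level-payment amortization: P = B₀·r / (1 − (1+r)^(−n)) = 7351.00·0.00866667 / (1 − 1.00867^(−12)).
Denominator 1 − (1+r)^(−12) = 0.0983707914.
P = 63.7087 / 0.0983707914 ≈ 647.64.

£647.64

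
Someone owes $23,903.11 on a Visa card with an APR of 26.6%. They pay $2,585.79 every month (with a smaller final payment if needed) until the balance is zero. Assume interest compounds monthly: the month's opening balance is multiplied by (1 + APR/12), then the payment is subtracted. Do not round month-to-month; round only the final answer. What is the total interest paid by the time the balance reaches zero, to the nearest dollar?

Monthly rate r = 26.6%/12 = 2.21667% = 0.0221667.
Payoff takes n = ⌈−ln(1 − rB₀/P)/ln(1+r)⌉ = ⌈10.459⌉ = 11 payments; the last is $1,192.75.
Total paid = 10·$2,585.79 + $1,192.75 = $27,050.65.
Total interest = total paid − principal = $27,050.65 − $23,903.11 = $3,147.54.

$3,148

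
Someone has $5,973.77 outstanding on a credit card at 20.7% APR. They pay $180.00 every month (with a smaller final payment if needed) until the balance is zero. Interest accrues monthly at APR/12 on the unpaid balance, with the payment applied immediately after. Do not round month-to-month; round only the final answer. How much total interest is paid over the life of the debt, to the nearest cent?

Monthly rate r = 20.7%/12 = 1.725% = 0.01725.
Payoff takes n = ⌈−ln(1 − rB₀/P)/ln(1+r)⌉ = ⌈49.686⌉ = 50 payments; the last is $123.75.
Total paid = 49·$180.00 + $123.75 = $8,943.75.
Total interest = total paid − principal = $8,943.75 − $5,973.77 = $2,969.98.

$2,969.98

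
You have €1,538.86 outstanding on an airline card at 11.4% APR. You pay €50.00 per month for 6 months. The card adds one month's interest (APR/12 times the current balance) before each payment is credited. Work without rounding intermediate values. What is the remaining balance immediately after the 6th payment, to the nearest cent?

€1,321.47

Monthly rate r = 11.4%/12 = 0.95% = 0.0095.
Each month: B ← B·(1+r) − €50.00.
Month 1: interest €14.62; balance after payment €1,503.48.
Month 2: interest €14.28; balance after payment €1,467.76.
Month 3: interest €13.94; balance after payment €1,431.71.
Month 4: interest €13.60; balance after payment €1,395.31.
Month 5: interest €13.26; balance after payment €1,358.56.
Month 6: interest €12.91; balance after payment €1,321.47.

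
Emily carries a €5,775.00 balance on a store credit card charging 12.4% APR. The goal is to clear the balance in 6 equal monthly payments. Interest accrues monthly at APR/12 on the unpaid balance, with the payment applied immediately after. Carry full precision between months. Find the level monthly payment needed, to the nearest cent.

€997.61

Monthly rate r = 12.4%/12 = 1.03333% = 0.0103333.
Level-payment amortization: P = B₀·r / (1 − (1+r)^(−n)) = 5775.00·0.0103333 / (1 − 1.01033^(−6)).
Denominator 1 − (1+r)^(−6) = 0.059818048.
P = 59.675 / 0.059818048 ≈ 997.61.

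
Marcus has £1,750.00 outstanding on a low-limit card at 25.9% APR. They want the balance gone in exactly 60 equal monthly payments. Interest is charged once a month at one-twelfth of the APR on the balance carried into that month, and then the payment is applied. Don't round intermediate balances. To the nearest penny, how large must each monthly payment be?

Monthly rate r = 25.9%/12 = 2.15833% = 0.0215833.
Level-payment amortization: P = B₀·r / (1 − (1+r)^(−n)) = 1750.00·0.0215833 / (1 − 1.02158^(−60)).
Denominator 1 − (1+r)^(−60) = 0.722302442.
P = 37.7708 / 0.722302442 ≈ 52.29.

£52.29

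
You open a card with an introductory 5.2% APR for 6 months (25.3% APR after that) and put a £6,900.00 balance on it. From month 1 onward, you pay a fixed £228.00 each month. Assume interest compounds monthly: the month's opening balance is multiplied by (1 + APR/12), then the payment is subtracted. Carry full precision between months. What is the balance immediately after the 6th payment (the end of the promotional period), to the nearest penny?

£5,698.45

Promo months 1–6 at r₀ = 5.2%/12 = 0.00433333; months 7+ at r₁ = 25.3%/12 = 0.0210833.
After month 6: iterate B ← B·(1+r₀) − £228.00 for 6 months → £5,698.45.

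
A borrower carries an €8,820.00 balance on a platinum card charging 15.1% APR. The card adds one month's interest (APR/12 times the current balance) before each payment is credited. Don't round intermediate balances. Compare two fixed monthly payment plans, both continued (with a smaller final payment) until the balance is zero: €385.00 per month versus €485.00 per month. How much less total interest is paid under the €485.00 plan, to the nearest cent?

€391.27

Monthly rate r = 15.1%/12 = 1.25833% = 0.0125833.
At €385.00/mo: n = ⌈−ln(1 − rB₀/P)/ln(1+r)⌉ = 28 payments (last €75.20); total interest = total paid − €8,820.00 = €1,650.20.
At €485.00/mo: 21 payments (last €378.93); total interest €1,258.93.
Interest saved = €1,650.20 − €1,258.93 = €391.27.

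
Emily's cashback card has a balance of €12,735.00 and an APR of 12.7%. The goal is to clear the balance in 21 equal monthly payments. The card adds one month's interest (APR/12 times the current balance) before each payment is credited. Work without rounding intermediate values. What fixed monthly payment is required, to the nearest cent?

Monthly rate r = 12.7%/12 = 1.05833% = 0.0105833.
Level-payment amortization: P = B₀·r / (1 − (1+r)^(−n)) = 12735.00·0.0105833 / (1 − 1.01058^(−21)).
Denominator 1 − (1+r)^(−21) = 0.198349186.
P = 134.779 / 0.198349186 ≈ 679.50.

€679.50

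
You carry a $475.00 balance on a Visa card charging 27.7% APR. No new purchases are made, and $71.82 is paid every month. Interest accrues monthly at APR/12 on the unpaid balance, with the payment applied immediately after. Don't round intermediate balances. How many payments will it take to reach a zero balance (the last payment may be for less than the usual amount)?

8 months

Monthly rate r = 27.7%/12 = 2.30833% = 0.0230833.
Recurrence: B ← B·(1+r) − $71.82.
Month 1: interest $10.96; balance after payment $414.14.
Month 2: interest $9.56; balance after payment $351.88.
Closed form: n = −ln(1 − rB₀/P)/ln(1+r) = −ln(0.84733)/ln(1.02308) ≈ 7.259, so the balance reaches zero during payment 8.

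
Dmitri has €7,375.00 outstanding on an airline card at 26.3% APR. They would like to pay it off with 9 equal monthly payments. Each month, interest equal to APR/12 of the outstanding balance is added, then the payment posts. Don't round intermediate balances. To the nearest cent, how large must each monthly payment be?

Monthly rate r = 26.3%/12 = 2.19167% = 0.0219167.
Level-payment amortization: P = B₀·r / (1 − (1+r)^(−n)) = 7375.00·0.0219167 / (1 − 1.02192^(−9)).
Denominator 1 − (1+r)^(−9) = 0.177263698.
P = 161.635 / 0.177263698 ≈ 911.84.

€911.84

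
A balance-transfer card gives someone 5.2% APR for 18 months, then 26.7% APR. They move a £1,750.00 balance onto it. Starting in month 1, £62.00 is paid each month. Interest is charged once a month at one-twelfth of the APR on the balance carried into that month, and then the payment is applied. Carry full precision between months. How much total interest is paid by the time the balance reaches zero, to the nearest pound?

£227

Promo months 1–18 at r₀ = 5.2%/12 = 0.00433333; months 19+ at r₁ = 26.7%/12 = 0.02225.
After month 18: iterate B ← B·(1+r₀) − £62.00 for 18 months → £733.57.
Then at r₁ with £62.00/mo: n₂ = −ln(1 − r₁·B/P)/ln(1+r₁) ≈ 13.88 → 14 more payments.
Total paid = 31·£62.00 + £54.84 = £1,976.84; interest = £1,976.84 − £1,750.00 = £226.84.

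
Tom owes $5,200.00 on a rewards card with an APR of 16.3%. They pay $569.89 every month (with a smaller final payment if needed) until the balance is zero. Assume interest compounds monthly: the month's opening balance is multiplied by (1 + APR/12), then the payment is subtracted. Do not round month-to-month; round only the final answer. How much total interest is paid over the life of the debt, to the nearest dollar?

$390

Monthly rate r = 16.3%/12 = 1.35833% = 0.0135833.
Payoff takes n = ⌈−ln(1 − rB₀/P)/ln(1+r)⌉ = ⌈9.808⌉ = 10 payments; the last is $460.83.
Total paid = 9·$569.89 + $460.83 = $5,589.84.
Total interest = total paid − principal = $5,589.84 − $5,200.00 = $389.84.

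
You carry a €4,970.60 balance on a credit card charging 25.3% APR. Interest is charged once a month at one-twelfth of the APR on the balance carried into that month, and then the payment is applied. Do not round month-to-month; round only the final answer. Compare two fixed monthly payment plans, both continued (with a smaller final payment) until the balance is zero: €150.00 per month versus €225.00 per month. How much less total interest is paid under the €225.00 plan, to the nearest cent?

€1,862.99

Monthly rate r = 25.3%/12 = 2.10833% = 0.0210833.
At €150.00/mo: n = ⌈−ln(1 − rB₀/P)/ln(1+r)⌉ = 58 payments (last €73.80); total interest = total paid − €4,970.60 = €3,653.20.
At €225.00/mo: 31 payments (last €10.81); total interest €1,790.21.
Interest saved = €3,653.20 − €1,790.21 = €1,862.99.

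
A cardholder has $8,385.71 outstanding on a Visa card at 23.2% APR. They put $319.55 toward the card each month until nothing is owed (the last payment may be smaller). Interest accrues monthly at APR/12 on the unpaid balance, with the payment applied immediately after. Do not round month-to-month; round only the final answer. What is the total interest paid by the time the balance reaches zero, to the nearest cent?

Monthly rate r = 23.2%/12 = 1.93333% = 0.0193333.
Payoff takes n = ⌈−ln(1 − rB₀/P)/ln(1+r)⌉ = ⌈36.971⌉ = 37 payments; the last is $310.46.
Total paid = 36·$319.55 + $310.46 = $11,814.26.
Total interest = total paid − principal = $11,814.26 − $8,385.71 = $3,428.55.

$3,428.55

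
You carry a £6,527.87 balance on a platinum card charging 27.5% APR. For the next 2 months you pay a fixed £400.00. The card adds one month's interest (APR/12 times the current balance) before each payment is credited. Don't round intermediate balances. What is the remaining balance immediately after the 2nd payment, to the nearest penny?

Monthly rate r = 27.5%/12 = 2.29167% = 0.0229167.
Each month: B ← B·(1+r) − £400.00.
Month 1: interest £149.60; balance after payment £6,277.47.
Month 2: interest £143.86; balance after payment £6,021.33.

£6,021.33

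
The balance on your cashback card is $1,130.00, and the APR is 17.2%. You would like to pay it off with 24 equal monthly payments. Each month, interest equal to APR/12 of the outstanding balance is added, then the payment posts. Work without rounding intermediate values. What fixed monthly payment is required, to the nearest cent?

Monthly rate r = 17.2%/12 = 1.43333% = 0.0143333.
Level-payment amortization: P = B₀·r / (1 − (1+r)^(−n)) = 1130.00·0.0143333 / (1 − 1.01433^(−24)).
Denominator 1 − (1+r)^(−24) = 0.289337733.
P = 16.1967 / 0.289337733 ≈ 55.98.

$55.98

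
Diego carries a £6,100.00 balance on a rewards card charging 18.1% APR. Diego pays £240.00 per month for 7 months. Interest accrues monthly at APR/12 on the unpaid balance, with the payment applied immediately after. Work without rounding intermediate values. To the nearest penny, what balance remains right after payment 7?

£5,015.99

Monthly rate r = 18.1%/12 = 1.50833% = 0.0150833.
Each month: B ← B·(1+r) − £240.00.
Month 1: interest £92.01; balance after payment £5,952.01.
Month 2: interest £89.78; balance after payment £5,801.78.
Month 3: interest £87.51; balance after payment £5,649.29.
Month 4: interest £85.21; balance after payment £5,494.50.
Month 5: interest £82.88; balance after payment £5,337.38.
Month 6: interest £80.51; balance after payment £5,177.89.
Month 7: interest £78.10; balance after payment £5,015.99.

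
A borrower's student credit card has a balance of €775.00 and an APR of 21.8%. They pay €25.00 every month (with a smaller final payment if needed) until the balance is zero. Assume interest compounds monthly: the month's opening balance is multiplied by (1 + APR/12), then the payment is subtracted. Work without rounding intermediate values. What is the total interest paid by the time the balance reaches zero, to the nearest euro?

Monthly rate r = 21.8%/12 = 1.81667% = 0.0181667.
Payoff takes n = ⌈−ln(1 − rB₀/P)/ln(1+r)⌉ = ⌈46.002⌉ = 47 payments; the last is €0.05.
Total paid = 46·€25.00 + €0.05 = €1,150.05.
Total interest = total paid − principal = €1,150.05 − €775.00 = €375.05.

€375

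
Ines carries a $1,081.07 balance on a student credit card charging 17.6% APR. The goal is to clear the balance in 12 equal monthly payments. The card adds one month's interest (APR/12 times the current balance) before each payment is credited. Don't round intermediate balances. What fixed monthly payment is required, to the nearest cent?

$98.91

Monthly rate r = 17.6%/12 = 1.46667% = 0.0146667.
Level-payment amortization: P = B₀·r / (1 − (1+r)^(−n)) = 1081.07·0.0146667 / (1 − 1.01467^(−12)).
Denominator 1 − (1+r)^(−12) = 0.160309423.
P = 15.8557 / 0.160309423 ≈ 98.91.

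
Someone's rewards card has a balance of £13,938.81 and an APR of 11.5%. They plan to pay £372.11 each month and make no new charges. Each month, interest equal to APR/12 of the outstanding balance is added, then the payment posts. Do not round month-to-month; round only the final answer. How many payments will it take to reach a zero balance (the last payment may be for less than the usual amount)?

Monthly rate r = 11.5%/12 = 0.958333% = 0.00958333.
Recurrence: B ← B·(1+r) − £372.11.
Month 1: interest £133.58; balance after payment £13,700.28.
Month 2: interest £131.29; balance after payment £13,459.46.
Closed form: n = −ln(1 − rB₀/P)/ln(1+r) = −ln(0.64102)/ln(1.00958) ≈ 46.625, so the balance reaches zero during payment 47.

47 payments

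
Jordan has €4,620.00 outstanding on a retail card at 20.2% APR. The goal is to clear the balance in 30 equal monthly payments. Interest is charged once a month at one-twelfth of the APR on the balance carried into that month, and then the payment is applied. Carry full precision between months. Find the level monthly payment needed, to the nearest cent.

Monthly rate r = 20.2%/12 = 1.68333% = 0.0168333.
Level-payment amortization: P = B₀·r / (1 − (1+r)^(−n)) = 4620.00·0.0168333 / (1 − 1.01683^(−30)).
Denominator 1 − (1+r)^(−30) = 0.393952364.
P = 77.77 / 0.393952364 ≈ 197.41.

€197.41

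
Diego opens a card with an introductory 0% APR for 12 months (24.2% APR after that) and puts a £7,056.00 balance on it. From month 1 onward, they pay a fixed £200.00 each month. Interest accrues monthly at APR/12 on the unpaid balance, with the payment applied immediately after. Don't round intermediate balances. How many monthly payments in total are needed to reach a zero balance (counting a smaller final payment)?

Promo months 1–12 at r₀ = 0%/12 = 0; months 13+ at r₁ = 24.2%/12 = 0.0201667.
After month 12 (no interest yet): B = £7,056.00 − 12·£200.00 = £4,656.00.
Then at r₁ with £200.00/mo: n₂ = −ln(1 − r₁·B/P)/ln(1+r₁) ≈ 31.75 → 32 more payments.

44 months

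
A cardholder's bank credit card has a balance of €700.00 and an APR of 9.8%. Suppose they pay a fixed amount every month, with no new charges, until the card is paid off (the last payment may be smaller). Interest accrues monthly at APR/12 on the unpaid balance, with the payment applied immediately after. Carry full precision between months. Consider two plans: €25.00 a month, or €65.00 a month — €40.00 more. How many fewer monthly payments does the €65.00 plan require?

Monthly rate r = 9.8%/12 = 0.816667% = 0.00816667.
At €25.00/mo: n = ⌈−ln(1 − rB₀/P)/ln(1+r)⌉ = 32 payments (last €23.05); total interest = total paid − €700.00 = €98.05.
At €65.00/mo: 12 payments (last €20.76); total interest €35.76.
Payments saved = 32 − 12 = 20.

20 fewer payments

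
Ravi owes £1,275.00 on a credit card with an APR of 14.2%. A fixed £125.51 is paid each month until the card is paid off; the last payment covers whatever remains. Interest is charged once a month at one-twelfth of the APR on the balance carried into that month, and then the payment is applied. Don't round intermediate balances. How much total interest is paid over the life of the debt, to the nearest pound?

£91

Monthly rate r = 14.2%/12 = 1.18333% = 0.0118333.
Payoff takes n = ⌈−ln(1 − rB₀/P)/ln(1+r)⌉ = ⌈10.887⌉ = 11 payments; the last is £111.38.
Total paid = 10·£125.51 + £111.38 = £1,366.48.
Total interest = total paid − principal = £1,366.48 − £1,275.00 = £91.48.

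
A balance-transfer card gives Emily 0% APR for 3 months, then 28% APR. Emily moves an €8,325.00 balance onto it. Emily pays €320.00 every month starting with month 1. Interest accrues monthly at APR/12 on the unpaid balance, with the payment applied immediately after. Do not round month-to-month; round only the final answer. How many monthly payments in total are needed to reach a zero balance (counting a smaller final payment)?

37 months

Promo months 1–3 at r₀ = 0%/12 = 0; months 4+ at r₁ = 28%/12 = 0.0233333.
After month 3 (no interest yet): B = €8,325.00 − 3·€320.00 = €7,365.00.
Then at r₁ with €320.00/mo: n₂ = −ln(1 − r₁·B/P)/ln(1+r₁) ≈ 33.39 → 34 more payments.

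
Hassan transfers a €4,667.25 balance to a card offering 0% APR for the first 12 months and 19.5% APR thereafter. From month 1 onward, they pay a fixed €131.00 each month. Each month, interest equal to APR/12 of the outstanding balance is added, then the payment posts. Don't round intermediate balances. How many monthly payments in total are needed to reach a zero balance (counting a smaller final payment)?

43 payments

Promo months 1–12 at r₀ = 0%/12 = 0; months 13+ at r₁ = 19.5%/12 = 0.01625.
After month 12 (no interest yet): B = €4,667.25 − 12·€131.00 = €3,095.25.
Then at r₁ with €131.00/mo: n₂ = −ln(1 − r₁·B/P)/ln(1+r₁) ≈ 30.05 → 31 more payments.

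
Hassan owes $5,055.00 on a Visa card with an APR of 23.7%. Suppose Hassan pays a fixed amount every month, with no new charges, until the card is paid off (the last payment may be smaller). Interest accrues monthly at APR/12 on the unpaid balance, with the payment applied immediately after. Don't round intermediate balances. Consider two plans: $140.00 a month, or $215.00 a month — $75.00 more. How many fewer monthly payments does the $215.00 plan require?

32 fewer payments

Monthly rate r = 23.7%/12 = 1.975% = 0.01975.
At $140.00/mo: n = ⌈−ln(1 − rB₀/P)/ln(1+r)⌉ = 64 payments (last $118.69); total interest = total paid − $5,055.00 = $3,883.69.
At $215.00/mo: 32 payments (last $198.04); total interest $1,808.04.
Payments saved = 64 − 32 = 32.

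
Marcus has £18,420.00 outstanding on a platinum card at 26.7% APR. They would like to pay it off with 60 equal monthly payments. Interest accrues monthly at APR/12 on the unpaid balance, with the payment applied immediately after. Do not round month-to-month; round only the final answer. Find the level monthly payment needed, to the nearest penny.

Monthly rate r = 26.7%/12 = 2.225% = 0.02225.
Level-payment amortization: P = B₀·r / (1 − (1+r)^(−n)) = 18420.00·0.02225 / (1 − 1.02225^(−60)).
Denominator 1 − (1+r)^(−60) = 0.732962135.
P = 409.845 / 0.732962135 ≈ 559.16.

£559.16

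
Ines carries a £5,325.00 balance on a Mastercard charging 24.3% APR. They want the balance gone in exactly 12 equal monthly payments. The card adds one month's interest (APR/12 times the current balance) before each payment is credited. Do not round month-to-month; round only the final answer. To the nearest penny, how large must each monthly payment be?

£504.30

Monthly rate r = 24.3%/12 = 2.025% = 0.02025.
Level-payment amortization: P = B₀·r / (1 − (1+r)^(−n)) = 5325.00·0.02025 / (1 − 1.02025^(−12)).
Denominator 1 − (1+r)^(−12) = 0.213822232.
P = 107.831 / 0.213822232 ≈ 504.30.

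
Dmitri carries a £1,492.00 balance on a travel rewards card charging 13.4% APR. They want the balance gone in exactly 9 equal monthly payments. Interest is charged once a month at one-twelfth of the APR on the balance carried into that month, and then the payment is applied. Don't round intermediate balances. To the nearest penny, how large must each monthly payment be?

£175.17

Monthly rate r = 13.4%/12 = 1.11667% = 0.0111667.
Level-payment amortization: P = B₀·r / (1 − (1+r)^(−n)) = 1492.00·0.0111667 / (1 − 1.01117^(−9)).
Denominator 1 − (1+r)^(−9) = 0.0951110207.
P = 16.6607 / 0.0951110207 ≈ 175.17.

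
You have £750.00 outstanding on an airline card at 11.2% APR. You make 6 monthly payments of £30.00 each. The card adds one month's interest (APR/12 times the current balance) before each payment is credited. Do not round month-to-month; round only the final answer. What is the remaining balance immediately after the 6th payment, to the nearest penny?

£608.74

Monthly rate r = 11.2%/12 = 0.933333% = 0.00933333.
Each month: B ← B·(1+r) − £30.00.
Month 1: interest £7.00; balance after payment £727.00.
Month 2: interest £6.79; balance after payment £703.79.
Month 3: interest £6.57; balance after payment £680.35.
Month 4: interest £6.35; balance after payment £656.70.
Month 5: interest £6.13; balance after payment £632.83.
Month 6: interest £5.91; balance after payment £608.74.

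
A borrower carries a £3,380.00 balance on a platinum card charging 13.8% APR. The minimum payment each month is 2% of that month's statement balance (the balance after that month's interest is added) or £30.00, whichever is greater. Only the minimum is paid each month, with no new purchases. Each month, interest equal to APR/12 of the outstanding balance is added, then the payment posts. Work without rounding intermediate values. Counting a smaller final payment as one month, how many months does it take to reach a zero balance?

168 months

Monthly rate r = 13.8%/12 = 1.15% = 0.0115.
While 2% of the post-interest balance exceeds £30.00, each month B ← (B·(1+r))·(1 − 0.02), i.e. B shrinks by the factor (1+r)·0.98 = 0.99127.
This holds for months 1–94. Entering month 95 the balance is £1,482.39; 2% of the post-interest balance is now below £30.00, so the flat £30.00 minimum applies from here.
From month 95 a fixed £30.00 at rate r clears £1,482.39 in 74 more payments. Total: 94 + 74 = 168 months.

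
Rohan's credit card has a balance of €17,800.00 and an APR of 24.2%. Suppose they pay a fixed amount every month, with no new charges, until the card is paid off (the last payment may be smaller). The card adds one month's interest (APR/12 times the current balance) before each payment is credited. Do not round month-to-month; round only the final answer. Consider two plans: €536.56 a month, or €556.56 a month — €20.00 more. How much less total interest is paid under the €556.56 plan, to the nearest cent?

Monthly rate r = 24.2%/12 = 2.01667% = 0.0201667.
At €536.56/mo: n = ⌈−ln(1 − rB₀/P)/ln(1+r)⌉ = 56 payments (last €204.19); total interest = total paid − €17,800.00 = €11,914.99.
At €556.56/mo: 52 payments (last €482.81); total interest €11,067.37.
Interest saved = €11,914.99 − €11,067.37 = €847.62.

€847.62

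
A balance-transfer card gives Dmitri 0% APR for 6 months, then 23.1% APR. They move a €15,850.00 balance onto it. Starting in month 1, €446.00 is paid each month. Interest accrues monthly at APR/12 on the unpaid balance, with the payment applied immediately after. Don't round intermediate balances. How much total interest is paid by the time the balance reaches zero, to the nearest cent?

Promo months 1–6 at r₀ = 0%/12 = 0; months 7+ at r₁ = 23.1%/12 = 0.01925.
After month 6 (no interest yet): B = €15,850.00 − 6·€446.00 = €13,174.00.
Then at r₁ with €446.00/mo: n₂ = −ln(1 − r₁·B/P)/ln(1+r₁) ≈ 44.09 → 45 more payments.
Total paid = 50·€446.00 + €42.21 = €22,342.21; interest = €22,342.21 − €15,850.00 = €6,492.21.

€6,492.21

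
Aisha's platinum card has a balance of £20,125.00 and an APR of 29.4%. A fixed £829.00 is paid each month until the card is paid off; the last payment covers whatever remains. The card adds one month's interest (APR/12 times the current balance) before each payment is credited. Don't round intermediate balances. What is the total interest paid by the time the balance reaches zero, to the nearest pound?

£10,815

Monthly rate r = 29.4%/12 = 2.45% = 0.0245.
Payoff takes n = ⌈−ln(1 − rB₀/P)/ln(1+r)⌉ = ⌈37.319⌉ = 38 payments; the last is £266.64.
Total paid = 37·£829.00 + £266.64 = £30,939.64.
Total interest = total paid − principal = £30,939.64 − £20,125.00 = £10,814.64.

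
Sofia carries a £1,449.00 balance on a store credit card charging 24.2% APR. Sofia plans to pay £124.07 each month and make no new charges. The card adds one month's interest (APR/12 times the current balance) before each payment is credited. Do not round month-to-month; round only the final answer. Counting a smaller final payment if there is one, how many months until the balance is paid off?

Monthly rate r = 24.2%/12 = 2.01667% = 0.0201667.
Recurrence: B ← B·(1+r) − £124.07.
Month 1: interest £29.22; balance after payment £1,354.15.
Month 2: interest £27.31; balance after payment £1,257.39.
Closed form: n = −ln(1 − rB₀/P)/ln(1+r) = −ln(0.76448)/ln(1.02017) ≈ 13.451, so the balance reaches zero during payment 14.

14 payments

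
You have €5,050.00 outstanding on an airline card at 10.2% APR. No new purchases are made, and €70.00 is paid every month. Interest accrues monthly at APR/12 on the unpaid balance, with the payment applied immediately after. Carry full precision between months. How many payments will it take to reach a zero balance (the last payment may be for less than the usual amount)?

113 months

Monthly rate r = 10.2%/12 = 0.85% = 0.0085.
Recurrence: B ← B·(1+r) − €70.00.
Month 1: interest €42.92; balance after payment €5,022.93.
Month 2: interest €42.69; balance after payment €4,995.62.
Closed form: n = −ln(1 − rB₀/P)/ln(1+r) = −ln(0.38679)/ln(1.0085) ≈ 112.225, so the balance reaches zero during payment 113.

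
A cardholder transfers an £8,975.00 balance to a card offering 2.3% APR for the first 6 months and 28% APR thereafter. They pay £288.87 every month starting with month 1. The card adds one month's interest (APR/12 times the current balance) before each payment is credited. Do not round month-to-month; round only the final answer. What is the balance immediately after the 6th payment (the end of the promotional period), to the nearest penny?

£7,337.16

Promo months 1–6 at r₀ = 2.3%/12 = 0.00191667; months 7+ at r₁ = 28%/12 = 0.0233333.
After month 6: iterate B ← B·(1+r₀) − £288.87 for 6 months → £7,337.16.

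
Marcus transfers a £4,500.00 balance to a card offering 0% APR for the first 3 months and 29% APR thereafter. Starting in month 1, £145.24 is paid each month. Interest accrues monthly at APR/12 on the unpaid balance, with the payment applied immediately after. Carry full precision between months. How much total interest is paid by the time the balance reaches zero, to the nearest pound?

Promo months 1–3 at r₀ = 0%/12 = 0; months 4+ at r₁ = 29%/12 = 0.0241667.
After month 3 (no interest yet): B = £4,500.00 − 3·£145.24 = £4,064.28.
Then at r₁ with £145.24/mo: n₂ = −ln(1 − r₁·B/P)/ln(1+r₁) ≈ 47.23 → 48 more payments.
Total paid = 50·£145.24 + £33.70 = £7,295.70; interest = £7,295.70 − £4,500.00 = £2,795.70.

£2,796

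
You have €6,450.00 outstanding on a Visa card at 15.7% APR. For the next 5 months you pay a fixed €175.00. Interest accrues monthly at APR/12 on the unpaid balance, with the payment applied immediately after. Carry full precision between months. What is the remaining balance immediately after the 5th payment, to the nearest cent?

€5,984.93

Monthly rate r = 15.7%/12 = 1.30833% = 0.0130833.
Each month: B ← B·(1+r) − €175.00.
Month 1: interest €84.39; balance after payment €6,359.39.
Month 2: interest €83.20; balance after payment €6,267.59.
Month 3: interest €82.00; balance after payment €6,174.59.
Month 4: interest €80.78; balance after payment €6,080.37.
Month 5: interest €79.55; balance after payment €5,984.93.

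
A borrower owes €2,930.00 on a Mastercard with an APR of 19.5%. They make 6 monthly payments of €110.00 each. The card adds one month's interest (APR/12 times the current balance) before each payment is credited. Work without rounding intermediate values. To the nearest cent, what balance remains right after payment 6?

€2,540.13

Monthly rate r = 19.5%/12 = 1.625% = 0.01625.
Each month: B ← B·(1+r) − €110.00.
Month 1: interest €47.61; balance after payment €2,867.61.
Month 2: interest €46.60; balance after payment €2,804.21.
Month 3: interest €45.57; balance after payment €2,739.78.
Month 4: interest €44.52; balance after payment €2,674.30.
Month 5: interest €43.46; balance after payment €2,607.76.
Month 6: interest €42.38; balance after payment €2,540.13.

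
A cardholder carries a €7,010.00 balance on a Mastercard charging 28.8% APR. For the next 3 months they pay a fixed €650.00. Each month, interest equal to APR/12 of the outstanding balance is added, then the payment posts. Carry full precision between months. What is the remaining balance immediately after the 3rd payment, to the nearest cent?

€5,529.76

Monthly rate r = 28.8%/12 = 2.4% = 0.024.
Each month: B ← B·(1+r) − €650.00.
Month 1: interest €168.24; balance after payment €6,528.24.
Month 2: interest €156.68; balance after payment €6,034.92.
Month 3: interest €144.84; balance after payment €5,529.76.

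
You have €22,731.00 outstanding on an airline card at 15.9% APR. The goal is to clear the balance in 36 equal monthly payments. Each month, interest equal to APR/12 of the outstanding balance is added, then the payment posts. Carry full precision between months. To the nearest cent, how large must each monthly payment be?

€798.03

Monthly rate r = 15.9%/12 = 1.325% = 0.01325.
Level-payment amortization: P = B₀·r / (1 − (1+r)^(−n)) = 22731.00·0.01325 / (1 − 1.01325^(−36)).
Denominator 1 − (1+r)^(−36) = 0.377410269.
P = 301.186 / 0.377410269 ≈ 798.03.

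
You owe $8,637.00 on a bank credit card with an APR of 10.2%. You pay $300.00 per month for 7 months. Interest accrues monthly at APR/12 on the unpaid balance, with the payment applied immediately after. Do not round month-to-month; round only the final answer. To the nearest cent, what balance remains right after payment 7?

$7,009.88

Monthly rate r = 10.2%/12 = 0.85% = 0.0085.
Each month: B ← B·(1+r) − $300.00.
Month 1: interest $73.41; balance after payment $8,410.41.
Month 2: interest $71.49; balance after payment $8,181.90.
Month 3: interest $69.55; balance after payment $7,951.45.
Month 4: interest $67.59; balance after payment $7,719.04.
Month 5: interest $65.61; balance after payment $7,484.65.
Month 6: interest $63.62; balance after payment $7,248.27.
Month 7: interest $61.61; balance after payment $7,009.88.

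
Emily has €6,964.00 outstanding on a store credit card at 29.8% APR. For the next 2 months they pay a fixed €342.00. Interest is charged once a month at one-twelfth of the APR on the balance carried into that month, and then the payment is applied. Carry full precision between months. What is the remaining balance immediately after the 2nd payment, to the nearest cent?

Monthly rate r = 29.8%/12 = 2.48333% = 0.0248333.
Each month: B ← B·(1+r) − €342.00.
Month 1: interest €172.94; balance after payment €6,794.94.
Month 2: interest €168.74; balance after payment €6,621.68.

€6,621.68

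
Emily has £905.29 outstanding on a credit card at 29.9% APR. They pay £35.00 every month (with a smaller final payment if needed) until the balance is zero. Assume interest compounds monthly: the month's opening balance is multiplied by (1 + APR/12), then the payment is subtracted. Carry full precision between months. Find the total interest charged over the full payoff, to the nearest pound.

Monthly rate r = 29.9%/12 = 2.49167% = 0.0249167.
Payoff takes n = ⌈−ln(1 − rB₀/P)/ln(1+r)⌉ = ⌈42.020⌉ = 43 payments; the last is £0.72.
Total paid = 42·£35.00 + £0.72 = £1,470.72.
Total interest = total paid − principal = £1,470.72 − £905.29 = £565.43.

£565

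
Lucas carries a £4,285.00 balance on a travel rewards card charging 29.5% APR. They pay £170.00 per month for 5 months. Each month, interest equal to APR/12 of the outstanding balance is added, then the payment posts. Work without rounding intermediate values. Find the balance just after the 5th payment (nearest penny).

Monthly rate r = 29.5%/12 = 2.45833% = 0.0245833.
Each month: B ← B·(1+r) − £170.00.
Month 1: interest £105.34; balance after payment £4,220.34.
Month 2: interest £103.75; balance after payment £4,154.09.
Month 3: interest £102.12; balance after payment £4,086.21.
Month 4: interest £100.45; balance after payment £4,016.66.
Month 5: interest £98.74; balance after payment £3,945.41.

£3,945.41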